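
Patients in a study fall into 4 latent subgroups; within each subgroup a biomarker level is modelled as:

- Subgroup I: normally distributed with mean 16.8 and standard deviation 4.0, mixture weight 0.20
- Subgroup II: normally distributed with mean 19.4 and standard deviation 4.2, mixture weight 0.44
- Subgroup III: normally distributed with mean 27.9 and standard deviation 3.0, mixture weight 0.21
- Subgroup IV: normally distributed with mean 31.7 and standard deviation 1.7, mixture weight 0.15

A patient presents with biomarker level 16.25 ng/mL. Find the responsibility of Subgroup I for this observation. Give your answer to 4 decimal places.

0.3850

The responsibility of component k is w_k f_k(x) divided by Σ_j w_j f_j(x).
Normal densities:
  L_I = (1/(4.0·√(2π)))·exp(−(16.25−16.8)²/(2·4.0²)) = 0.099736·exp(-0.00945) = 0.0987972
  L_II = (1/(4.2·√(2π)))·exp(−(16.25−19.4)²/(2·4.2²)) = 0.094986·exp(-0.28125) = 0.0716994
  L_III = (1/(3.0·√(2π)))·exp(−(16.25−27.9)²/(2·3.0²)) = 0.132981·exp(-7.54014) = 7.06558e-05
  L_IV = (1/(1.7·√(2π)))·exp(−(16.25−31.7)²/(2·1.7²)) = 0.234672·exp(-41.29801) = 2.72247e-19
Unnormalised posteriors:
  w_I·L_I = 0.20 × 0.0987972 = 0.0197594
  w_II·L_II = 0.44 × 0.0716994 = 0.0315477
  w_III·L_III = 0.21 × 7.06558e-05 = 1.48377e-05
  w_IV·L_IV = 0.15 × 2.72247e-19 = 4.08371e-20
Marginal: 0.0197594 + 0.0315477 + 1.48377e-05 + 4.08371e-20 = 0.051322
P(Subgroup I | x) ≈ 0.3850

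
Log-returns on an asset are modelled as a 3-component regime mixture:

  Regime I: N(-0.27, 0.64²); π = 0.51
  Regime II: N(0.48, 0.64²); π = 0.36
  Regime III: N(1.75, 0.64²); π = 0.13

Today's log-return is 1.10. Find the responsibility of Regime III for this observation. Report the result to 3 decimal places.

0.219

Posterior ∝ prior × likelihood, so P(k | x) ∝ P(Z=k) f_k(x); normalise over all components.
Evaluate each component's likelihood at the observed value:
  f_I = (1/(0.64·√(2π)))·exp(−(1.10−-0.27)²/(2·0.64²)) = 0.623347·exp(-2.29114) = 0.0630524
  f_II = (1/(0.64·√(2π)))·exp(−(1.10−0.48)²/(2·0.64²)) = 0.623347·exp(-0.46924) = 0.38989
  f_III = (1/(0.64·√(2π)))·exp(−(1.10−1.75)²/(2·0.64²)) = 0.623347·exp(-0.51575) = 0.372172
Unnormalised posteriors:
  P(Z=I)·f_I = 0.51 × 0.0630524 = 0.0321567
  P(Z=II)·f_II = 0.36 × 0.38989 = 0.140361
  P(Z=III)·f_III = 0.13 × 0.372172 = 0.0483824
Denominator: 0.0321567 + 0.140361 + 0.0483824 = 0.2209
Responsibility of Regime III: 0.0483824 / 0.2209 ≈ 0.219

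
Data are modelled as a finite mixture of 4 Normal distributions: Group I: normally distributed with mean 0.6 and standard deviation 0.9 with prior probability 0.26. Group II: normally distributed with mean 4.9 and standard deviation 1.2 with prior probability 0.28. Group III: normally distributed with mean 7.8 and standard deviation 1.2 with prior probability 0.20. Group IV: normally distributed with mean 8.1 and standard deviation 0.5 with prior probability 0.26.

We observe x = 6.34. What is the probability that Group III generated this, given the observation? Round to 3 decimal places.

By Bayes' theorem, P(k | x) = P(Z=k) f_k(x) / Σ_j P(Z=j) f_j(x).
Evaluate each component's likelihood at the observed value:
  p_I = 6.51592e-10
  p_II = 0.161822
  p_III = 0.158595
  p_IV = 0.00162704
Multiply by the mixture weights:
  P(Z=I)·p_I = 0.26 × 6.51592e-10 = 1.69414e-10
  P(Z=II)·p_II = 0.28 × 0.161822 = 0.0453101
  P(Z=III)·p_III = 0.20 × 0.158595 = 0.0317191
  P(Z=IV)·p_IV = 0.26 × 0.00162704 = 0.000423031
Sum: 1.69414e-10 + 0.0453101 + 0.0317191 + 0.000423031 = 0.0774522
So the posterior for Group III is 0.0317191 / 0.0774522 ≈ 0.410.

0.410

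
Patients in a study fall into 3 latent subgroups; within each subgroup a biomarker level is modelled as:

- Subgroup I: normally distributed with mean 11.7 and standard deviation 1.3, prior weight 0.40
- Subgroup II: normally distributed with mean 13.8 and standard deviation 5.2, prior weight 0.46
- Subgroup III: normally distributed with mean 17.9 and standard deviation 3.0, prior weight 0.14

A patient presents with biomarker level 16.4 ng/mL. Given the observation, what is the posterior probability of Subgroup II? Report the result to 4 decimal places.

0.6522

Posterior ∝ prior × likelihood, so P(k | x) ∝ π_k f_k(x); normalise over all components.
Normal densities:
  f_I = (1/(1.3·√(2π)))·exp(−(16.4−11.7)²/(2·1.3²)) = 0.306879·exp(-6.53550) = 0.000445281
  f_II = (1/(5.2·√(2π)))·exp(−(16.4−13.8)²/(2·5.2²)) = 0.076720·exp(-0.12500) = 0.0677049
  f_III = (1/(3.0·√(2π)))·exp(−(16.4−17.9)²/(2·3.0²)) = 0.132981·exp(-0.12500) = 0.117355
Multiply by the mixture weights:
  π_I·f_I = 0.40 × 0.000445281 = 0.000178112
  π_II·f_II = 0.46 × 0.0677049 = 0.0311442
  π_III·f_III = 0.14 × 0.117355 = 0.0164297
Denominator: 0.000178112 + 0.0311442 + 0.0164297 = 0.0477521
Responsibility of Subgroup II: 0.0311442 / 0.0477521 ≈ 0.6522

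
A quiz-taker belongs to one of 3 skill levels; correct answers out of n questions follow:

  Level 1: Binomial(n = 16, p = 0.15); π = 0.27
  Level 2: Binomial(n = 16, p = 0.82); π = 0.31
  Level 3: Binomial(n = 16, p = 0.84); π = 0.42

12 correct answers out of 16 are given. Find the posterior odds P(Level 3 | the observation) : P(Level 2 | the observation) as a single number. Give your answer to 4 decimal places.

Only the two components matter; the odds are (w_i f_i(x)) / (w_j f_j(x)).
Evaluate each component's likelihood at the observed value:
  L_1 = C(16,12)·0.15^12·0.85^4 = 1820·1.29746e-10·0.522006 = 1.23266e-07
  L_2 = C(16,12)·0.82^12·0.18^4 = 1820·0.0924201·0.00104976 = 0.176574
  L_3 = C(16,12)·0.84^12·0.16^4 = 1820·0.12341·0.00065536 = 0.147198
0.0618233 / 0.0547381 ≈ 1.1294

1.1294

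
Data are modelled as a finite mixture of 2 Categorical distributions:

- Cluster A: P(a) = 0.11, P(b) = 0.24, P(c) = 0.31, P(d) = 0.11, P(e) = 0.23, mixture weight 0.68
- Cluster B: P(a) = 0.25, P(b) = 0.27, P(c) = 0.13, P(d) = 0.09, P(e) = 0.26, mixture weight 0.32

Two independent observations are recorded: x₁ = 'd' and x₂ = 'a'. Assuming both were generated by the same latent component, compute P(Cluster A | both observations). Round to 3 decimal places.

Posterior ∝ prior × likelihood, so P(k | x) ∝ w_k f_k(x); normalise over all components.
Since both observations come from the same component, the likelihood for component k is f_k(x₁)·f_k(x₂).
  L_A = [P(d | comp) = 0.11] × [0.11] = 0.0121
  L_B = [P(d | comp) = 0.09] × [0.25] = 0.0225
Prior × likelihood for each component:
  w_A·L_A = 0.68 × 0.0121 = 0.008228
  w_B·L_B = 0.32 × 0.0225 = 0.0072
Denominator: 0.008228 + 0.0072 = 0.015428
Responsibility of Cluster A: 0.008228 / 0.015428 ≈ 0.533

0.533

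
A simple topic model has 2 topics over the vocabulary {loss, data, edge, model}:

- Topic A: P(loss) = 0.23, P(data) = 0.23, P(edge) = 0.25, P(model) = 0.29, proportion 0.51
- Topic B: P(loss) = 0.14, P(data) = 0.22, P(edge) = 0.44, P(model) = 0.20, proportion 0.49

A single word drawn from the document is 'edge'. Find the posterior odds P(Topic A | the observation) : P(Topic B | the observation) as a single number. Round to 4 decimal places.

0.5914

Only the two components matter; the odds are (π_i f_i(x)) / (π_j f_j(x)).
Evaluate each component's likelihood at the observed value:
  f_A = P(edge | comp) = 0.25
  f_B = P(edge | comp) = 0.44
Odds = (0.51/0.49) × (0.25/0.44) = 1.04082 × 0.568182 ≈ 0.5914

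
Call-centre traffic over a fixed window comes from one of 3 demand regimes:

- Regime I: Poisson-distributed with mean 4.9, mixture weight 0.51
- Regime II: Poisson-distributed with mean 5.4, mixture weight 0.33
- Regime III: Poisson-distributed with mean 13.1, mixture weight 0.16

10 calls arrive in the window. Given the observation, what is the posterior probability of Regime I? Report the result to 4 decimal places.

By Bayes' theorem, P(k | x) = P(Z=k) f_k(x) / Σ_j P(Z=j) f_j(x).
Component likelihoods at x = 10 calls:
  f_I = e^(−4.9)·4.9^10/10! = 0.016374
  f_II = e^(−5.4)·5.4^10/10! = 0.0262412
  f_III = e^(−13.1)·13.1^10/10! = 0.0838865
Unnormalised posteriors:
  P(Z=I)·f_I = 0.51 × 0.016374 = 0.00835074
  P(Z=II)·f_II = 0.33 × 0.0262412 = 0.00865961
  P(Z=III)·f_III = 0.16 × 0.0838865 = 0.0134218
Normaliser: 0.00835074 + 0.00865961 + 0.0134218 = 0.0304322
P(Regime I | data) = 0.00835074 / 0.0304322 ≈ 0.2744

0.2744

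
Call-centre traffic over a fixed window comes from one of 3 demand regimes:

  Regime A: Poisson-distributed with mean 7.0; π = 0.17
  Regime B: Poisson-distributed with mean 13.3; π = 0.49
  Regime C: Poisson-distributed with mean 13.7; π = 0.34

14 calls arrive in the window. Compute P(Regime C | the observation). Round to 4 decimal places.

0.4076

The responsibility of component k is P(Z=k) f_k(x) divided by Σ_j P(Z=j) f_j(x).
Poisson probabilities:
  p_A = e^(−7.0)·7.0^14/14! = 0.00709419
  p_B = e^(−13.3)·13.3^14/14! = 0.104087
  p_C = e^(−13.7)·13.7^14/14! = 0.105644
Prior × likelihood for each component:
  P(Z=A)·p_A = 0.17 × 0.00709419 = 0.00120601
  P(Z=B)·p_B = 0.49 × 0.104087 = 0.0510028
  P(Z=C)·p_C = 0.34 × 0.105644 = 0.035919
Sum: 0.00120601 + 0.0510028 + 0.035919 = 0.0881278
P(Regime C | x) = 0.035919 / 0.0881278 ≈ 0.4076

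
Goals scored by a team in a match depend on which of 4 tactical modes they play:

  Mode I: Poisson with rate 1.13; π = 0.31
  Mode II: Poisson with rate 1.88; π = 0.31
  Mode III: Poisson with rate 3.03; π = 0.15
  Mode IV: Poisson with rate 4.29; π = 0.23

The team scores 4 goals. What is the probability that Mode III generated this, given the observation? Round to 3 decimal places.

Posterior ∝ prior × likelihood, so P(k | x) ∝ π_k f_k(x); normalise over all components.
Component likelihoods at x = 4 goals:
  L_I = e^(−1.13)·1.13^4/4! = 0.0219457
  L_II = e^(−1.88)·1.88^4/4! = 0.079423
  L_III = e^(−3.03)·3.03^4/4! = 0.169686
  L_IV = e^(−4.29)·4.29^4/4! = 0.193417
Multiply by the mixture weights:
  π_I·L_I = 0.31 × 0.0219457 = 0.00680317
  π_II·L_II = 0.31 × 0.079423 = 0.0246211
  π_III·L_III = 0.15 × 0.169686 = 0.025453
  π_IV·L_IV = 0.23 × 0.193417 = 0.0444859
Normaliser: 0.00680317 + 0.0246211 + 0.025453 + 0.0444859 = 0.101363
So the posterior for Mode III is 0.025453 / 0.101363 ≈ 0.251.

0.251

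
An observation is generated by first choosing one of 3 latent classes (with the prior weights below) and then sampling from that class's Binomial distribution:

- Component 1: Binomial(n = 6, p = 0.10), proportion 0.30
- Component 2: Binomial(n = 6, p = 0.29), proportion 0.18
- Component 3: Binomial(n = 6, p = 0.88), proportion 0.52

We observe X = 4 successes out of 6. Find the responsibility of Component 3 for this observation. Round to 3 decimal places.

0.871

By Bayes' theorem, P(k | x) = w_k f_k(x) / Σ_j w_j f_j(x).
Evaluate each component's likelihood at the observed value:
  L_1 = 0.001215
  L_2 = 0.0534811
  L_3 = 0.129534
Weight by the priors:
  w_1·L_1 = 0.30 × 0.001215 = 0.0003645
  w_2·L_2 = 0.18 × 0.0534811 = 0.00962659
  w_3·L_3 = 0.52 × 0.129534 = 0.0673578
Sum: 0.0003645 + 0.00962659 + 0.0673578 = 0.0773489
Responsibility of Component 3: 0.0673578 / 0.0773489 ≈ 0.871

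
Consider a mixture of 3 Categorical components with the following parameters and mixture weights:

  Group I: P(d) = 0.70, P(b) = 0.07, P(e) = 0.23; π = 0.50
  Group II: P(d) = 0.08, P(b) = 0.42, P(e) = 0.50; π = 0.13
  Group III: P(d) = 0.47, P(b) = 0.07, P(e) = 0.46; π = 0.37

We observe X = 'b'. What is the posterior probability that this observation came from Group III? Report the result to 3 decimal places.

0.224

By Bayes' theorem, P(k | x) = π_k f_k(x) / Σ_j π_j f_j(x).
Component likelihoods at x = 'b':
  f_I = P(b | comp) = 0.07
  f_II = P(b | comp) = 0.42
  f_III = P(b | comp) = 0.07
Multiply by the mixture weights:
  π_I·f_I = 0.50 × 0.07 = 0.035
  π_II·f_II = 0.13 × 0.42 = 0.0546
  π_III·f_III = 0.37 × 0.07 = 0.0259
Evidence: 0.035 + 0.0546 + 0.0259 = 0.1155
P(Group III | x) = 0.0259 / 0.1155 ≈ 0.224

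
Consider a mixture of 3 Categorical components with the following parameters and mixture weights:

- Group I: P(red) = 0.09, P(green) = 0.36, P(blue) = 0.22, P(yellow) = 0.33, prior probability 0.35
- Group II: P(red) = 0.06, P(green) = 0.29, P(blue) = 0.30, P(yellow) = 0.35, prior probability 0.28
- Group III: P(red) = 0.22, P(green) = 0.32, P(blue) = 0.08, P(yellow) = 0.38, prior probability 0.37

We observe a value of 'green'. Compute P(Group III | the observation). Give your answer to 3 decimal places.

Posterior ∝ prior × likelihood, so P(k | x) ∝ w_k f_k(x); normalise over all components.
Categorical probabilities:
  L_I = 0.36
  L_II = 0.29
  L_III = 0.32
Multiply by the mixture weights:
  w_I·L_I = 0.35 × 0.36 = 0.126
  w_II·L_II = 0.28 × 0.29 = 0.0812
  w_III·L_III = 0.37 × 0.32 = 0.1184
Denominator: 0.126 + 0.0812 + 0.1184 = 0.3256
P(Group III | data) ≈ 0.364

0.364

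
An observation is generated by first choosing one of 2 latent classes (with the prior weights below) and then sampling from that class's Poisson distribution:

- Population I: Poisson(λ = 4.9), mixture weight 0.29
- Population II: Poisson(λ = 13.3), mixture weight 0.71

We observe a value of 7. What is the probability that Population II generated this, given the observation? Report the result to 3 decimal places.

Apply Bayes' rule: the posterior for each component is proportional to its prior times its likelihood at x.
Component likelihoods at x = 7:
  p_I = e^(−4.9)·4.9^7/7! = 0.100207
  p_II = e^(−13.3)·13.3^7/7! = 0.0244576
Multiply by the mixture weights:
  π_I·p_I = 0.29 × 0.100207 = 0.0290601
  π_II·p_II = 0.71 × 0.0244576 = 0.0173649
Sum: 0.0290601 + 0.0173649 = 0.046425
Responsibility of Population II: 0.0173649 / 0.046425 ≈ 0.374

0.374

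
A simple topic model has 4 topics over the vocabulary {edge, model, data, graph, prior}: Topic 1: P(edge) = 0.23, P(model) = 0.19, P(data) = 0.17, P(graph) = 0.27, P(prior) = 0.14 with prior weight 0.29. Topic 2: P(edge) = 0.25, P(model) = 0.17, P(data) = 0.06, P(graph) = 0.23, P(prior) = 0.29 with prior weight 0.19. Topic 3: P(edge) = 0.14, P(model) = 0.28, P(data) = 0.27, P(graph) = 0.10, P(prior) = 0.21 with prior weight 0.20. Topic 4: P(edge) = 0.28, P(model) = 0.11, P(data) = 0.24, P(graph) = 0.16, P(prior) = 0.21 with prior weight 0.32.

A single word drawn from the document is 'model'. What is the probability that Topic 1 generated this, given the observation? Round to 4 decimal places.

P(component k | x) = π_k·f_k(x) / marginal(x), where marginal(x) = Σ_j π_j·f_j(x).
Component likelihoods at x = 'model':
  f_1 = P(model | comp) = 0.19
  f_2 = P(model | comp) = 0.17
  f_3 = P(model | comp) = 0.28
  f_4 = P(model | comp) = 0.11
Prior × likelihood for each component:
  π_1·f_1 = 0.29 × 0.19 = 0.0551
  π_2·f_2 = 0.19 × 0.17 = 0.0323
  π_3·f_3 = 0.20 × 0.28 = 0.056
  π_4·f_4 = 0.32 × 0.11 = 0.0352
Marginal: 0.0551 + 0.0323 + 0.056 + 0.0352 = 0.1786
Responsibility of Topic 1: 0.0551 / 0.1786 ≈ 0.3085

0.3085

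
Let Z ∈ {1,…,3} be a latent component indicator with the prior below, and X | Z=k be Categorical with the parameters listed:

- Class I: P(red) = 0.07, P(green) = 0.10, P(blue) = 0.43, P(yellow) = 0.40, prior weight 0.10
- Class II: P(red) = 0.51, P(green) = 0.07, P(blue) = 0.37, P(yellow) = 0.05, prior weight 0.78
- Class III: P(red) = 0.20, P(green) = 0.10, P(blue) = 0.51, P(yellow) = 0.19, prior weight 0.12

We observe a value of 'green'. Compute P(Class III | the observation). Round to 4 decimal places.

0.1567

Posterior ∝ prior × likelihood, so P(k | x) ∝ w_k f_k(x); normalise over all components.
Evaluate each component's likelihood at the observed value:
  f_I = 0.1
  f_II = 0.07
  f_III = 0.1
Prior × likelihood for each component:
  w_I·f_I = 0.10 × 0.1 = 0.01
  w_II·f_II = 0.78 × 0.07 = 0.0546
  w_III·f_III = 0.12 × 0.1 = 0.012
Sum: 0.01 + 0.0546 + 0.012 = 0.0766
P(Class III | data) = 0.012 / 0.0766 ≈ 0.1567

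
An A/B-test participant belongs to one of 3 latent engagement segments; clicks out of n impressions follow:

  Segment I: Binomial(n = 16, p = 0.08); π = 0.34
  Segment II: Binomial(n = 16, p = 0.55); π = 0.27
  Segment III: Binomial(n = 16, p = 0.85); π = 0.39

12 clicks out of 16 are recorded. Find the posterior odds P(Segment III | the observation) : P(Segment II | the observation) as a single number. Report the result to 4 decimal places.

Posterior odds = (P(Z=i) f_i(x)) / (P(Z=j) f_j(x)); the normalising sum cancels.
Evaluate each component's likelihood at the observed value:
  L_I = C(16,12)·0.08^12·0.92^4 = 1820·6.87195e-14·0.716393 = 8.95989e-11
  L_II = C(16,12)·0.55^12·0.45^4 = 1820·0.000766218·0.0410062 = 0.0571839
  L_III = C(16,12)·0.85^12·0.15^4 = 1820·0.142242·0.00050625 = 0.131058
Posterior odds = (P(Z=III)·L_III) / (P(Z=II)·L_II) = (0.39·0.131058) / (0.27·0.0571839) = 0.0511126 / 0.0154397 ≈ 3.3105

3.3105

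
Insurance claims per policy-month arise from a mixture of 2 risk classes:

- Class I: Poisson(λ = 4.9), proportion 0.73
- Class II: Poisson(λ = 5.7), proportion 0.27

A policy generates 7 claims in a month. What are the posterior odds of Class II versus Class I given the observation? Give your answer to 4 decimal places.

Since P(k|x) ∝ w_k f_k(x), the posterior odds are w_i f_i(x) / (w_j f_j(x)).
Evaluate each component's likelihood at the observed value:
  L_I = 0.100207
  L_II = 0.129782
Odds = (0.27/0.73) × (0.129782/0.100207) = 0.369863 × 1.29514 ≈ 0.4790

0.4790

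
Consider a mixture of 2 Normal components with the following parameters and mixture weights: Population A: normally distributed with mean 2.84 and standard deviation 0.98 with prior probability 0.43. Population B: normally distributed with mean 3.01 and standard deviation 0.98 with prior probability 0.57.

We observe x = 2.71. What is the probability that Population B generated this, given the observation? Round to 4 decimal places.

The responsibility of component k is π_k f_k(x) divided by Σ_j π_j f_j(x).
Evaluate each component's likelihood at the observed value:
  L_A = (1/(0.98·√(2π)))·exp(−(2.71−2.84)²/(2·0.98²)) = 0.407084·exp(-0.00880) = 0.403518
  L_B = (1/(0.98·√(2π)))·exp(−(2.71−3.01)²/(2·0.98²)) = 0.407084·exp(-0.04686) = 0.38845
Prior × likelihood for each component:
  π_A·L_A = 0.43 × 0.403518 = 0.173513
  π_B·L_B = 0.57 × 0.38845 = 0.221416
Evidence: 0.173513 + 0.221416 = 0.394929
So the posterior for Population B is 0.221416 / 0.394929 ≈ 0.5606.

0.5606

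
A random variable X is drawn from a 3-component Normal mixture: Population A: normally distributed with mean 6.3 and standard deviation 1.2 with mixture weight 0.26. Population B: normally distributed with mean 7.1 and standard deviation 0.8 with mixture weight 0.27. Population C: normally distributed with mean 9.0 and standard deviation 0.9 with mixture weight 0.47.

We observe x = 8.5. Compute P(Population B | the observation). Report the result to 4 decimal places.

0.1301

The responsibility of component k is π_k f_k(x) divided by Σ_j π_j f_j(x).
Normal densities:
  L_A = (1/(1.2·√(2π)))·exp(−(8.5−6.3)²/(2·1.2²)) = 0.332452·exp(-1.68056) = 0.061926
  L_B = (1/(0.8·√(2π)))·exp(−(8.5−7.1)²/(2·0.8²)) = 0.498678·exp(-1.53125) = 0.107847
  L_C = (1/(0.9·√(2π)))·exp(−(8.5−9.0)²/(2·0.9²)) = 0.443269·exp(-0.15432) = 0.37988
Unnormalised posteriors:
  π_A·L_A = 0.26 × 0.061926 = 0.0161008
  π_B·L_B = 0.27 × 0.107847 = 0.0291186
  π_C·L_C = 0.47 × 0.37988 = 0.178544
Normaliser: 0.0161008 + 0.0291186 + 0.178544 = 0.223763
Responsibility of Population B: 0.0291186 / 0.223763 ≈ 0.1301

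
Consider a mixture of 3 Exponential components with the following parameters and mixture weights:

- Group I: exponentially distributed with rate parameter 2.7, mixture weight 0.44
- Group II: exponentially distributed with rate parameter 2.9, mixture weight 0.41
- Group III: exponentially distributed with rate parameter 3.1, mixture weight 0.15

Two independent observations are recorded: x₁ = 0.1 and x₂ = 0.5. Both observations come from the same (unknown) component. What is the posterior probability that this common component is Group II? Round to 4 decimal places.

By Bayes' theorem, P(k | x) = π_k f_k(x) / Σ_j π_j f_j(x).
Since both observations come from the same component, the likelihood for component k is f_k(x₁)·f_k(x₂).
  L_I = [2.7·e^(−2.7·0.1) = 2.7·e^(−0.2700) = 2.06112] × [0.699949] = 1.44268
  L_II = [2.9·e^(−2.9·0.1) = 2.9·e^(−0.2900) = 2.16996] × [0.680254] = 1.47613
  L_III = [3.1·e^(−3.1·0.1) = 3.1·e^(−0.3100) = 2.27369] × [0.657969] = 1.49601
Multiply by the mixture weights:
  π_I·L_I = 0.44 × 1.44268 = 0.63478
  π_II·L_II = 0.41 × 1.47613 = 0.605212
  π_III·L_III = 0.15 × 1.49601 = 0.224402
Marginal: 0.63478 + 0.605212 + 0.224402 = 1.46439
P(Group II | x) ≈ 0.4133

0.4133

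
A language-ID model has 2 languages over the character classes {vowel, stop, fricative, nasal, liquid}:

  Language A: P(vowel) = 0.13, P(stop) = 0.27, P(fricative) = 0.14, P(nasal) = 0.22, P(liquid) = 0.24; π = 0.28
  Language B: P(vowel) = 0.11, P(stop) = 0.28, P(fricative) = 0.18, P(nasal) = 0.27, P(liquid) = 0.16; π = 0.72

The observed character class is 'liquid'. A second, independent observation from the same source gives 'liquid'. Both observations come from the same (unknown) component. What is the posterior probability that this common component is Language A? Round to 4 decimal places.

By Bayes' theorem, P(k | x) = P(Z=k) f_k(x) / Σ_j P(Z=j) f_j(x).
Since both observations come from the same component, the likelihood for component k is f_k(x₁)·f_k(x₂).
  L_A = [0.24] × [0.24] = 0.0576
  L_B = [0.16] × [0.16] = 0.0256
Prior × likelihood for each component:
  P(Z=A)·L_A = 0.28 × 0.0576 = 0.016128
  P(Z=B)·L_B = 0.72 × 0.0256 = 0.018432
Marginal: 0.016128 + 0.018432 = 0.03456
P(Language A | x₁, x₂) = 0.016128 / 0.03456 ≈ 0.4667

0.4667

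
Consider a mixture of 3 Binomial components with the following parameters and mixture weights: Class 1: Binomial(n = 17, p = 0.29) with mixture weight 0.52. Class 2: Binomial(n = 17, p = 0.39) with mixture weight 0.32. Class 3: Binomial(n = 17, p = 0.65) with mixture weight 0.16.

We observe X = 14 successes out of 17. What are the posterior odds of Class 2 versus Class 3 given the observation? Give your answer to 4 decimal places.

0.0083

Only the two components matter; the odds are (π_i f_i(x)) / (π_j f_j(x)).
Binomial probabilities:
  p_1 = 7.24196e-06
  p_2 = 0.000290672
  p_3 = 0.0700648
Posterior odds = (π_2·p_2) / (π_3·p_3) = (0.32·0.000290672) / (0.16·0.0700648) = 9.3015e-05 / 0.0112104 ≈ 0.0083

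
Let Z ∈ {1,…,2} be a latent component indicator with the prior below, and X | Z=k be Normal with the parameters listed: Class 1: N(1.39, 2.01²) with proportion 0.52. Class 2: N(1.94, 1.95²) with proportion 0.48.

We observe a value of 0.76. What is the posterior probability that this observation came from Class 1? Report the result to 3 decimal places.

0.546

By Bayes' theorem, P(k | x) = w_k f_k(x) / Σ_j w_j f_j(x).
Evaluate each component's likelihood at the observed value:
  f_1 = 0.188965
  f_2 = 0.170357
Multiply by the mixture weights:
  w_1·f_1 = 0.52 × 0.188965 = 0.0982618
  w_2·f_2 = 0.48 × 0.170357 = 0.0817714
Sum: 0.0982618 + 0.0817714 = 0.180033
P(Class 1 | 0.76) = 0.0982618 / 0.180033 ≈ 0.546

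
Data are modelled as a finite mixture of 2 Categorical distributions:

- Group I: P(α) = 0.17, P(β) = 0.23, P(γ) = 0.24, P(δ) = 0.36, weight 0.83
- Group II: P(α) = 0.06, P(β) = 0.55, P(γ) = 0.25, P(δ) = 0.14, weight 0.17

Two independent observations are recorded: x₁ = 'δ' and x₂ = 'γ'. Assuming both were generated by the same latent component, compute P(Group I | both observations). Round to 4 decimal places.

By Bayes' theorem, P(k | x) = π_k f_k(x) / Σ_j π_j f_j(x).
Since both observations come from the same component, the likelihood for component k is f_k(x₁)·f_k(x₂).
  p_I = [P(δ | comp) = 0.36] × [0.24] = 0.0864
  p_II = [P(δ | comp) = 0.14] × [0.25] = 0.035
Weight by the priors:
  π_I·p_I = 0.83 × 0.0864 = 0.071712
  π_II·p_II = 0.17 × 0.035 = 0.00595
Denominator: 0.071712 + 0.00595 = 0.077662
P(Group I | x₁, x₂) = 0.071712 / 0.077662 ≈ 0.9234

0.9234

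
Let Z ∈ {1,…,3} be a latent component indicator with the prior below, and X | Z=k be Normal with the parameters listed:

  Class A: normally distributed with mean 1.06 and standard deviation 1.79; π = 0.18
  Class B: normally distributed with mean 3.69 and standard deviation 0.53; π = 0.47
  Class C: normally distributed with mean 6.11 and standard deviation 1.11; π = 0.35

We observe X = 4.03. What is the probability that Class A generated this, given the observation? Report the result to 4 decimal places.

By Bayes' theorem, P(k | x) = π_k f_k(x) / Σ_j π_j f_j(x).
Component likelihoods at x = 4.03:
  p_A = 0.0562665
  p_B = 0.612732
  p_C = 0.0621006
Prior × likelihood for each component:
  π_A·p_A = 0.18 × 0.0562665 = 0.010128
  π_B·p_B = 0.47 × 0.612732 = 0.287984
  π_C·p_C = 0.35 × 0.0621006 = 0.0217352
Sum: 0.010128 + 0.287984 + 0.0217352 = 0.319847
Responsibility of Class A: 0.010128 / 0.319847 ≈ 0.0317

0.0317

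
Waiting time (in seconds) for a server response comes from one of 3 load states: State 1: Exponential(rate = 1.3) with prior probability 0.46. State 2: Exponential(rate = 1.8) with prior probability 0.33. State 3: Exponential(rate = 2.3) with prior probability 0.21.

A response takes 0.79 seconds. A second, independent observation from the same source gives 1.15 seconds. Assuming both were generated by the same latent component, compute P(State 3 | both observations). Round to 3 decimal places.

Apply Bayes' rule: the posterior for each component is proportional to its prior times its likelihood at x.
Since both observations come from the same component, the likelihood for component k is f_k(x₁)·f_k(x₂).
  p_1 = [1.3·e^(−1.3·0.79) = 1.3·e^(−1.0270) = 0.465503] × [0.291523] = 0.135705
  p_2 = [1.8·e^(−1.8·0.79) = 1.8·e^(−1.4220) = 0.434216] × [0.227134] = 0.0986254
  p_3 = [2.3·e^(−2.3·0.79) = 2.3·e^(−1.8170) = 0.373779] × [0.163312] = 0.0610427
Weight by the priors:
  π_1·p_1 = 0.46 × 0.135705 = 0.0624243
  π_2·p_2 = 0.33 × 0.0986254 = 0.0325464
  π_3·p_3 = 0.21 × 0.0610427 = 0.012819
Sum: 0.0624243 + 0.0325464 + 0.012819 = 0.10779
So the posterior for State 3 is 0.012819 / 0.10779 ≈ 0.119.

0.119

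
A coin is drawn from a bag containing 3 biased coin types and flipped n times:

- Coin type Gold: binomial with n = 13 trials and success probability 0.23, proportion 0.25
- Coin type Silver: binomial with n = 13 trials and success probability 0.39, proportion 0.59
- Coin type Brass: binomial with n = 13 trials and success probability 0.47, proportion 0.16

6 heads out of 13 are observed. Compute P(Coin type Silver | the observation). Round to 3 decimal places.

0.713

The responsibility of component k is w_k f_k(x) divided by Σ_j w_j f_j(x).
Binomial probabilities:
  p_Gold = 0.040768
  p_Silver = 0.189764
  p_Brass = 0.217288
Prior × likelihood for each component:
  w_Gold·p_Gold = 0.25 × 0.040768 = 0.010192
  w_Silver·p_Silver = 0.59 × 0.189764 = 0.111961
  w_Brass·p_Brass = 0.16 × 0.217288 = 0.0347661
Marginal: 0.010192 + 0.111961 + 0.0347661 = 0.156919
P(Coin type Silver | x) ≈ 0.713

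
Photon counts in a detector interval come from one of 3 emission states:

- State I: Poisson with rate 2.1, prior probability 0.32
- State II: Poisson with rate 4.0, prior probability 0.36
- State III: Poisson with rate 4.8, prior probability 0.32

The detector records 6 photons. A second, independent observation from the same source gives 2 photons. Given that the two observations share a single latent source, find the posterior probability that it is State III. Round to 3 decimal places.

Apply Bayes' rule: the posterior for each component is proportional to its prior times its likelihood at x.
Since both observations come from the same component, the likelihood for component k is f_k(x₁)·f_k(x₂).
  p_I = [0.014587] × [0.270016] = 0.00393872
  p_II = [0.104196] × [0.146525] = 0.0152673
  p_III = [0.139798] × [0.0948067] = 0.0132538
Multiply by the mixture weights:
  π_I·p_I = 0.32 × 0.00393872 = 0.00126039
  π_II·p_II = 0.36 × 0.0152673 = 0.00549622
  π_III·p_III = 0.32 × 0.0132538 = 0.00424122
Evidence: 0.00126039 + 0.00549622 + 0.00424122 = 0.0109978
P(State III | x) = 0.00424122 / 0.0109978 ≈ 0.386

0.386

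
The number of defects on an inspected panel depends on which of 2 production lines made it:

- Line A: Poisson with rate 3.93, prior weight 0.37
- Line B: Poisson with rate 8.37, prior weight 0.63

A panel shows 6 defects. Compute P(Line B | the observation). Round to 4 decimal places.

Apply Bayes' rule: the posterior for each component is proportional to its prior times its likelihood at x.
Evaluate each component's likelihood at the observed value:
  f_A = e^(−3.93)·3.93^6/6! = 0.100518
  f_B = e^(−8.37)·8.37^6/6! = 0.110656
Prior × likelihood for each component:
  P(Z=A)·f_A = 0.37 × 0.100518 = 0.0371918
  P(Z=B)·f_B = 0.63 × 0.110656 = 0.0697134
Normaliser: 0.0371918 + 0.0697134 = 0.106905
So the posterior for Line B is 0.0697134 / 0.106905 ≈ 0.6521.

0.6521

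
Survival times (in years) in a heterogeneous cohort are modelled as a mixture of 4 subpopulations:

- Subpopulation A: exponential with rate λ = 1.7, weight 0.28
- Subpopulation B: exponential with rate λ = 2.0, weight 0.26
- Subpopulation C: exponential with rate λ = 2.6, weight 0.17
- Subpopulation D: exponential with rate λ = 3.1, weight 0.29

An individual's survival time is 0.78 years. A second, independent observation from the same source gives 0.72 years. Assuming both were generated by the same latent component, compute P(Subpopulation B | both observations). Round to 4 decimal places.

0.3141

P(component k | x) = π_k·f_k(x) / marginal(x), where marginal(x) = Σ_j π_j·f_j(x).
Since both observations come from the same component, the likelihood for component k is f_k(x₁)·f_k(x₂).
  L_A = [0.451413] × [0.499888] = 0.225656
  L_B = [0.420272] × [0.473856] = 0.199148
  L_C = [0.342156] × [0.399921] = 0.136835
  L_D = [0.276209] × [0.332672] = 0.091887
Weight by the priors:
  π_A·L_A = 0.28 × 0.225656 = 0.0631837
  π_B·L_B = 0.26 × 0.199148 = 0.0517786
  π_C·L_C = 0.17 × 0.136835 = 0.023262
  π_D·L_D = 0.29 × 0.091887 = 0.0266472
Evidence: 0.0631837 + 0.0517786 + 0.023262 + 0.0266472 = 0.164871
So the posterior for Subpopulation B is 0.0517786 / 0.164871 ≈ 0.3141.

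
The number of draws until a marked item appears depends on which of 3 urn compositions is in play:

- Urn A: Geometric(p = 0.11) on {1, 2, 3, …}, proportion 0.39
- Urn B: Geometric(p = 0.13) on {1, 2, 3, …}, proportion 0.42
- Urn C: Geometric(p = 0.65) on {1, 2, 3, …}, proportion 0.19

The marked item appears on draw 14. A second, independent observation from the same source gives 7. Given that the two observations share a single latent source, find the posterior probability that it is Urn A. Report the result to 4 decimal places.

0.5059

Posterior ∝ prior × likelihood, so P(k | x) ∝ w_k f_k(x); normalise over all components.
Since both observations come from the same component, the likelihood for component k is f_k(x₁)·f_k(x₂).
  f_A = [0.0241804] × [0.0546679] = 0.00132189
  f_B = [0.0212664] × [0.0563714] = 0.00119882
  f_C = [7.68773e-07] × [0.00119487] = 9.18585e-10
Unnormalised posteriors:
  w_A·f_A = 0.39 × 0.00132189 = 0.000515537
  w_B·f_B = 0.42 × 0.00119882 = 0.000503503
  w_C·f_C = 0.19 × 9.18585e-10 = 1.74531e-10
Sum: 0.000515537 + 0.000503503 + 1.74531e-10 = 0.00101904
P(Urn A | x₁, x₂) ≈ 0.5059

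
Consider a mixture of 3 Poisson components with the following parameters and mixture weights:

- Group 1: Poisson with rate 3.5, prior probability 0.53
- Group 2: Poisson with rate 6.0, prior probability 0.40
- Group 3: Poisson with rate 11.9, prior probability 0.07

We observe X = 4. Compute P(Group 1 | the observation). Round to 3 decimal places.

0.650

Posterior ∝ prior × likelihood, so P(k | x) ∝ w_k f_k(x); normalise over all components.
Evaluate each component's likelihood at the observed value:
  f_1 = e^(−3.5)·3.5^4/4! = 0.188812
  f_2 = e^(−6.0)·6.0^4/4! = 0.133853
  f_3 = e^(−11.9)·11.9^4/4! = 0.00567378
Unnormalised posteriors:
  w_1·f_1 = 0.53 × 0.188812 = 0.100071
  w_2·f_2 = 0.40 × 0.133853 = 0.053541
  w_3·f_3 = 0.07 × 0.00567378 = 0.000397164
Denominator: 0.100071 + 0.053541 + 0.000397164 = 0.154009
Responsibility of Group 1: 0.100071 / 0.154009 ≈ 0.650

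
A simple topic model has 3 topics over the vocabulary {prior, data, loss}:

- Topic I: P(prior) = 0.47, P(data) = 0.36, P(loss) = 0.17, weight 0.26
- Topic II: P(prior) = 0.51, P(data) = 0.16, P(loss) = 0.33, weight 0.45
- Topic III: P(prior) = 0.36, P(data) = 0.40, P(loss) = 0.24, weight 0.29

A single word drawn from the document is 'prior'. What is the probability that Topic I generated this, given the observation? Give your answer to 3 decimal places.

P(component k | x) = π_k·f_k(x) / marginal(x), where marginal(x) = Σ_j π_j·f_j(x).
Component likelihoods at x = 'prior':
  f_I = P(prior | comp) = 0.47
  f_II = P(prior | comp) = 0.51
  f_III = P(prior | comp) = 0.36
Unnormalised posteriors:
  π_I·f_I = 0.26 × 0.47 = 0.1222
  π_II·f_II = 0.45 × 0.51 = 0.2295
  π_III·f_III = 0.29 × 0.36 = 0.1044
Normaliser: 0.1222 + 0.2295 + 0.1044 = 0.4561
P(Topic I | data) ≈ 0.268

0.268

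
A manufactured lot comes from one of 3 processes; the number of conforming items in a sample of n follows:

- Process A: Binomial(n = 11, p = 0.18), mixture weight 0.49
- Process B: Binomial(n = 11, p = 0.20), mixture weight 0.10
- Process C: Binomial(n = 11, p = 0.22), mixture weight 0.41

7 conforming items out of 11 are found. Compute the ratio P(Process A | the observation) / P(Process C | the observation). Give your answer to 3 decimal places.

0.358

The posterior odds equal the prior odds times the likelihood ratio: (w_i/w_j)·(f_i(x)/f_j(x)).
Evaluate each component's likelihood at the observed value:
  L_A = C(11,7)·0.18^7·0.82^4 = 330·6.1222e-06·0.452122 = 0.000913433
  L_B = C(11,7)·0.20^7·0.80^4 = 330·1.28e-05·0.4096 = 0.00173015
  L_C = C(11,7)·0.22^7·0.78^4 = 330·2.49436e-05·0.370151 = 0.00304685
Posterior odds = (w_A·L_A) / (w_C·L_C) = (0.49·0.000913433) / (0.41·0.00304685) = 0.000447582 / 0.00124921 ≈ 0.358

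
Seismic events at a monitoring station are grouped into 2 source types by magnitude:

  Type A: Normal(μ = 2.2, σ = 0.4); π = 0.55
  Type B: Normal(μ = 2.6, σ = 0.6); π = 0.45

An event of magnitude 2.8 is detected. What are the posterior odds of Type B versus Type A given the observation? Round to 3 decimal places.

The posterior odds equal the prior odds times the likelihood ratio: (w_i/w_j)·(f_i(x)/f_j(x)).
Evaluate each component's likelihood at the observed value:
  L_A = (1/(0.4·√(2π)))·exp(−(2.8−2.2)²/(2·0.4²)) = 0.997356·exp(-1.12500) = 0.323794
  L_B = (1/(0.6·√(2π)))·exp(−(2.8−2.6)²/(2·0.6²)) = 0.664904·exp(-0.05556) = 0.628972
Odds = (0.45/0.55) × (0.628972/0.323794) = 0.818182 × 1.94251 ≈ 1.589

1.589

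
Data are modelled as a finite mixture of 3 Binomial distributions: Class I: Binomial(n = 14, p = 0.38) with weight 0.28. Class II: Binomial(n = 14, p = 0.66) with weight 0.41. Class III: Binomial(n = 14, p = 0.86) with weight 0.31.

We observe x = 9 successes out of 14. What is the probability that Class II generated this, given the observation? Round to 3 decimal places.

0.838

P(component k | x) = π_k·f_k(x) / marginal(x), where marginal(x) = Σ_j π_j·f_j(x).
Component likelihoods at x = 9 successes out of 14:
  f_I = 0.0303023
  f_II = 0.216149
  f_III = 0.0277071
Multiply by the mixture weights:
  π_I·f_I = 0.28 × 0.0303023 = 0.00848463
  π_II·f_II = 0.41 × 0.216149 = 0.0886213
  π_III·f_III = 0.31 × 0.0277071 = 0.00858919
Normaliser: 0.00848463 + 0.0886213 + 0.00858919 = 0.105695
So the posterior for Class II is 0.0886213 / 0.105695 ≈ 0.838.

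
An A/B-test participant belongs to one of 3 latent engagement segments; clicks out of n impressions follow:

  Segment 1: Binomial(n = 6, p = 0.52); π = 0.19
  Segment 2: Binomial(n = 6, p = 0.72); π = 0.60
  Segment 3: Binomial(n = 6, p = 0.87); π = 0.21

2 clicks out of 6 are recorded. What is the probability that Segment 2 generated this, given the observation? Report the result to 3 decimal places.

Apply Bayes' rule: the posterior for each component is proportional to its prior times its likelihood at x.
Component likelihoods at x = 2 clicks out of 6:
  L_1 = C(6,2)·0.52^2·0.48^4 = 15·0.2704·0.0530842 = 0.215309
  L_2 = C(6,2)·0.72^2·0.28^4 = 15·0.5184·0.00614656 = 0.0477957
  L_3 = C(6,2)·0.87^2·0.13^4 = 15·0.7569·0.00028561 = 0.00324267
Prior × likelihood for each component:
  w_1·L_1 = 0.19 × 0.215309 = 0.0409088
  w_2·L_2 = 0.60 × 0.0477957 = 0.0286774
  w_3·L_3 = 0.21 × 0.00324267 = 0.000680961
Marginal: 0.0409088 + 0.0286774 + 0.000680961 = 0.0702671
So the posterior for Segment 2 is 0.0286774 / 0.0702671 ≈ 0.408.

0.408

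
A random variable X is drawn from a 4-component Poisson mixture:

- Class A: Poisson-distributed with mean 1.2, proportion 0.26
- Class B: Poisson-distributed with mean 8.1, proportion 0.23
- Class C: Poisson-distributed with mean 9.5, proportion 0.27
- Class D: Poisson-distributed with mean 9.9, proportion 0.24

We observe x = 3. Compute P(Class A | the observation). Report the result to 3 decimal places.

By Bayes' theorem, P(k | x) = w_k f_k(x) / Σ_j w_j f_j(x).
Evaluate each component's likelihood at the observed value:
  f_A = 0.0867439
  f_B = 0.0268855
  f_C = 0.010696
  f_D = 0.00811407
Unnormalised posteriors:
  w_A·f_A = 0.26 × 0.0867439 = 0.0225534
  w_B·f_B = 0.23 × 0.0268855 = 0.00618367
  w_C·f_C = 0.27 × 0.010696 = 0.00288792
  w_D·f_D = 0.24 × 0.00811407 = 0.00194738
Sum: 0.0225534 + 0.00618367 + 0.00288792 + 0.00194738 = 0.0335724
Responsibility of Class A: 0.0225534 / 0.0335724 ≈ 0.672

0.672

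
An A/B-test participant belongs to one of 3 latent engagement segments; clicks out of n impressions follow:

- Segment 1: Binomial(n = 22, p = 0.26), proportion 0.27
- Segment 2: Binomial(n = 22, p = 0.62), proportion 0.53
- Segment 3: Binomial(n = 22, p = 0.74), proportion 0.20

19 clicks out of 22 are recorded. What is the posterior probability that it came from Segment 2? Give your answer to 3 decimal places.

By Bayes' theorem, P(k | x) = P(Z=k) f_k(x) / Σ_j P(Z=j) f_j(x).
Component likelihoods at x = 19 clicks out of 22:
  p_1 = C(22,19)·0.26^19·0.74^3 = 1540·7.66467e-12·0.405224 = 4.7831e-09
  p_2 = C(22,19)·0.62^19·0.38^3 = 1540·0.000113617·0.054872 = 0.00960094
  p_3 = C(22,19)·0.74^19·0.26^3 = 1540·0.00327644·0.017576 = 0.0886836
Prior × likelihood for each component:
  P(Z=1)·p_1 = 0.27 × 4.7831e-09 = 1.29144e-09
  P(Z=2)·p_2 = 0.53 × 0.00960094 = 0.0050885
  P(Z=3)·p_3 = 0.20 × 0.0886836 = 0.0177367
Sum: 1.29144e-09 + 0.0050885 + 0.0177367 = 0.0228252
Responsibility of Segment 2: 0.0050885 / 0.0228252 ≈ 0.223

0.223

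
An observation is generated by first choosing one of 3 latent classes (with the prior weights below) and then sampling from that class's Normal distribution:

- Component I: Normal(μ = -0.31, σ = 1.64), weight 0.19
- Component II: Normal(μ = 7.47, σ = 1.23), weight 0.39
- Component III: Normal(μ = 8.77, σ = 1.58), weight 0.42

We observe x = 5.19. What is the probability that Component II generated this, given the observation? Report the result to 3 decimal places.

0.732

P(component k | x) = w_k·f_k(x) / marginal(x), where marginal(x) = Σ_j w_j·f_j(x).
Evaluate each component's likelihood at the observed value:
  p_I = 0.000878629
  p_II = 0.0581937
  p_III = 0.0193834
Unnormalised posteriors:
  w_I·p_I = 0.19 × 0.000878629 = 0.00016694
  w_II·p_II = 0.39 × 0.0581937 = 0.0226956
  w_III·p_III = 0.42 × 0.0193834 = 0.00814102
Denominator: 0.00016694 + 0.0226956 + 0.00814102 = 0.0310035
So the posterior for Component II is 0.0226956 / 0.0310035 ≈ 0.732.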